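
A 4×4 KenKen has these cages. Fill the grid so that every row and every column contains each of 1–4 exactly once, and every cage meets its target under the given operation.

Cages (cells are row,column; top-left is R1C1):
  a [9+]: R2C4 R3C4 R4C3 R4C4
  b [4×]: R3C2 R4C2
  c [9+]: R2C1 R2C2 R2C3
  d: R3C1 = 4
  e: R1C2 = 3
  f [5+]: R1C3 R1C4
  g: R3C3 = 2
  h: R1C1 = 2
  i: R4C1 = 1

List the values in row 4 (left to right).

1 4 3 2

Cage h is given, leaving R1C1 = 2.
E is a freebie; hence R1C2 = 3.
D is a freebie; hence R3C1 = 4.
Row 3 already has 4; hence R3C2 = 1.
Cage g is given, which forces R3C3 = 2.
Row 3 already has 2, so R3C4 = 3.
Cage i is given, leaving R4C1 = 1.
Column 2 now contains 1, leaving R4C2 = 4.
1 is placed in row 4; hence R4C3 = 3.
4 is placed in row 4, so R4C4 = 2.
Column 1 now contains 4, which forces R2C1 = 3.
4 is placed in column 2, leaving R2C2 = 2.
Column 3 already has 3, so R2C3 = 4.
Cage a has sum 9, so R2C4 = 1.
Column 3 already has 4, which forces R1C3 = 1.
Column 4 now contains 1, which forces R1C4 = 4.
The full grid is 2 3 1 4 / 3 2 4 1 / 4 1 2 3 / 1 4 3 2.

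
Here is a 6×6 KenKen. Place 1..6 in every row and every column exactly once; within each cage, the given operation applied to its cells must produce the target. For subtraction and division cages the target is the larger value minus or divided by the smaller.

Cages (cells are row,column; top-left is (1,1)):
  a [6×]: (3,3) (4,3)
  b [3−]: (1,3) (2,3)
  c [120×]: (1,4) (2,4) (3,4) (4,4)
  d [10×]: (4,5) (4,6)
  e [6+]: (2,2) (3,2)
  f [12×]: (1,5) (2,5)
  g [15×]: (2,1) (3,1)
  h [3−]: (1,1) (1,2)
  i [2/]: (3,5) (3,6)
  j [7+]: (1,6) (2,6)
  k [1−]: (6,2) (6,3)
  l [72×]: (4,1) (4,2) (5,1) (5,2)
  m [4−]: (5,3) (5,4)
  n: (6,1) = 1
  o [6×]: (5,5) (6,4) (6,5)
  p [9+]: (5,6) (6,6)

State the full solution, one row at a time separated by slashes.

Cage n is a single given cell, which forces (6,1) = 1.
Cage o needs product 6, so (5,5) = 1.
Row 5 needs a 5, and only (5,6) is open for it.
Cage d's pair has product 10, leaving (4,5) = 5.
5 is placed in column 6, which forces (4,6) = 2.
Cage p needs two cells with sum 9, which forces (6,6) = 4.
In column 6, 3 can only go at (3,6), so (3,6) = 3.
Cage g needs two cells with product 15; hence (2,1) = 3.
Row 3 now contains 3, so (3,1) = 5.
Cage i's pair has quotient 2, leaving (3,5) = 6.
The two cells of cage f must have product 12, leaving (1,5) = 3.
The two cells of cage f must have product 12, which forces (2,5) = 4.
Cage l has product 72, so (4,2) = 1.
3 is placed in column 5, which forces (6,5) = 2.
The two cells of cage h must have difference 3, which forces (1,1) = 2.
Column 2 now contains 1, so (1,2) = 5.
Row 1 already has 5, so (1,3) = 4.
The two cells of cage e must have sum 6; hence (2,2) = 2.
Cage e's pair has sum 6; hence (3,2) = 4.
Column 2 now contains 5, leaving (6,2) = 6.
Row 6 now contains 6, so (6,3) = 5.
Row 6 already has 2; hence (6,4) = 3.
The 4 cells of cage c must have product 120, leaving (1,4) = 6.
Row 1 now contains 6, which forces (1,6) = 1.
5 is placed in column 3; hence (2,3) = 1.
Cage c needs product 120, which forces (2,4) = 5.
Column 6 already has 1, leaving (2,6) = 6.
1 is placed in column 3, leaving (3,3) = 2.
Cage c has product 120; hence (3,4) = 1.
The 4 cells of cage c must have product 120, so (4,4) = 4.
Column 2 now contains 6, so (5,2) = 3.
Column 3 already has 2; hence (5,3) = 6.
Column 4 now contains 6, which forces (5,4) = 2.
Row 4 now contains 4, leaving (4,1) = 6.
Column 3 now contains 6, which forces (4,3) = 3.
6 is placed in row 5, so (5,1) = 4.

2 5 4 6 3 1 / 3 2 1 5 4 6 / 5 4 2 1 6 3 / 6 1 3 4 5 2 / 4 3 6 2 1 5 / 1 6 5 3 2 4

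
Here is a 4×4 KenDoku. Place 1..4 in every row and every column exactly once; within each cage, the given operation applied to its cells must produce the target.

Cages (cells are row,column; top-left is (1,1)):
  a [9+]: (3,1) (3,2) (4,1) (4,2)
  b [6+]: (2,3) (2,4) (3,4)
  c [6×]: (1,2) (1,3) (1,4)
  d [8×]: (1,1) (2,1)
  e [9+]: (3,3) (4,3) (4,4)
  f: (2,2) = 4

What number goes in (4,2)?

2

Cage f is given, so (2,2) = 4.
The two cells of cage d must have product 8, which forces (1,1) = 4.
4 is placed in row 2, which forces (2,1) = 2.
Cage b needs sum 6, leaving (3,4) = 2.
Cage a has sum 9; hence (3,1) = 1.
Row 3 already has 2, leaving (3,2) = 3.
Row 3 now contains 3; hence (3,3) = 4.
The 4 cells of cage a must have sum 9, so (4,1) = 3.
The 4 cells of cage a must have sum 9, leaving (4,2) = 2.
Row 4 already has 2, leaving (4,3) = 1.
Row 4 now contains 3, leaving (4,4) = 4.
Column 2 now contains 2; hence (1,2) = 1.
Cage c needs product 6, which forces (1,3) = 2.
The 3 cells of cage c must have product 6, which forces (1,4) = 3.
Column 3 already has 1; hence (2,3) = 3.
Cage b needs sum 6; hence (2,4) = 1.
Completed grid: 4 1 2 3 / 2 4 3 1 / 1 3 4 2 / 3 2 1 4.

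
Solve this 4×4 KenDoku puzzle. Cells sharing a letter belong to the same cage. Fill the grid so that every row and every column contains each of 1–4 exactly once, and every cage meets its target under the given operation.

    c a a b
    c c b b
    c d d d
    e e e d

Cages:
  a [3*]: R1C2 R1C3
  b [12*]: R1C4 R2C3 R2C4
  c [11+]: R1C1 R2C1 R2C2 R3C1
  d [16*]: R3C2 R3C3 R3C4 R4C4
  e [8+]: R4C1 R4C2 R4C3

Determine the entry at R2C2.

Cage d has product 16, so R4C4 = 2.
The only place for 2 in row 1 is R1C1.
In row 1, 4 can only go at R1C4, so R1C4 = 4.
4 is placed in column 4, so R3C4 = 1.
Cage b has product 12, which forces R2C3 = 1.
Column 4 already has 1, so R2C4 = 3.
Cage a's pair has product 3, so R1C2 = 1.
Column 3 now contains 1, so R1C3 = 3.
Row 2 now contains 3; hence R2C1 = 4.
The 4 cells of cage c must have sum 11, so R2C2 = 2.
Cage c has sum 11, which forces R3C1 = 3.
2 is placed in column 2, leaving R3C2 = 4.
Row 3 now contains 4, so R3C3 = 2.
Column 1 already has 3, which forces R4C1 = 1.
Column 2 already has 4, so R4C2 = 3.
Column 3 already has 3, leaving R4C3 = 4.
Filled in: 2 1 3 4 / 4 2 1 3 / 3 4 2 1 / 1 3 4 2.

2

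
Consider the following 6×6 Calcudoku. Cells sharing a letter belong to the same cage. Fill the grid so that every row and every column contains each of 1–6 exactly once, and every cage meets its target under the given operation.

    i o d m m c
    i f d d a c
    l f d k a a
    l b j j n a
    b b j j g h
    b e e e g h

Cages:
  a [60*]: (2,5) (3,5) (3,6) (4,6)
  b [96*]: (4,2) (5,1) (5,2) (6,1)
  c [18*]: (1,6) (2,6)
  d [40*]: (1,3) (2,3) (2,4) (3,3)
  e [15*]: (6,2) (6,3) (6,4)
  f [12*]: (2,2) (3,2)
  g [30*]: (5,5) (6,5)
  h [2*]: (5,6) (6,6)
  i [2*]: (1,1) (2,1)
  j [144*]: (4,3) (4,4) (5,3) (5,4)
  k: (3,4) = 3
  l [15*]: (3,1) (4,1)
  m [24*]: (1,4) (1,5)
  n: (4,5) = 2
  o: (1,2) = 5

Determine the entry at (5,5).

Cage o is a single given cell, which forces (1,2) = 5.
Cage k is a single given cell, leaving (3,4) = 3.
Cage n is a single given cell, so (4,5) = 2.
Row 3 already has 3, so (3,1) = 5.
Cage l's pair has product 15, leaving (4,1) = 3.
The only place for 3 in row 1 is (1,6).
Column 6 now contains 3, leaving (2,6) = 6.
In row 4, 5 can only go at (4,6), so (4,6) = 5.
In row 5, 5 can only go at (5,5), so (5,5) = 5.
5 is placed in column 5; hence (6,5) = 6.
The two cells of cage m must have product 24, leaving (1,4) = 6.
Column 5 already has 6, which forces (1,5) = 4.
Cage a needs product 60, so (2,5) = 3.
Column 5 already has 4, which forces (3,5) = 1.
Row 3 already has 1, which forces (3,6) = 4.
Cage d has product 40, leaving (1,3) = 1.
3 is placed in row 2; hence (2,2) = 2.
Row 3 already has 4, which forces (3,2) = 6.
Row 3 already has 4, leaving (3,3) = 2.
Cage j has product 144, so (4,3) = 6.
Cage j needs product 144, leaving (4,4) = 4.
Cage j has product 144, which forces (5,3) = 3.
Cage j needs product 144, leaving (5,4) = 2.
2 is placed in row 5, so (5,6) = 1.
Column 3 now contains 3, which forces (6,3) = 5.
5 is placed in row 6, leaving (6,4) = 1.
Column 6 already has 1, which forces (6,6) = 2.
Row 1 already has 1, leaving (1,1) = 2.
Row 2 already has 2, leaving (2,1) = 1.
Column 3 now contains 5; hence (2,3) = 4.
Column 4 now contains 4, so (2,4) = 5.
Row 4 already has 4, so (4,2) = 1.
Cage b needs product 96; hence (5,1) = 6.
Row 5 already has 1, leaving (5,2) = 4.
Row 6 already has 2, so (6,1) = 4.
1 is placed in row 6, which forces (6,2) = 3.
Filled in: 2 5 1 6 4 3 / 1 2 4 5 3 6 / 5 6 2 3 1 4 / 3 1 6 4 2 5 / 6 4 3 2 5 1 / 4 3 5 1 6 2.

5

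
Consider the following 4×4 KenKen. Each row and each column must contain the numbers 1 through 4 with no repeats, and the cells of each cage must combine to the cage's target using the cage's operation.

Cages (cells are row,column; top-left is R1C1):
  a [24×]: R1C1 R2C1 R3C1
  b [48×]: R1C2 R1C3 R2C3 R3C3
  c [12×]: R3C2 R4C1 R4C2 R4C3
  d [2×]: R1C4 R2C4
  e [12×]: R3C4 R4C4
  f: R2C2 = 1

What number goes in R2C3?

4

Cage f is given, so R2C2 = 1.
Row 2 already has 1, so R2C4 = 2.
Column 2 already has 1, leaving R3C2 = 2.
Cage a has product 24, which forces R1C1 = 2.
2 is placed in column 2; hence R1C2 = 4.
2 is placed in column 4, so R1C4 = 1.
Column 1 already has 2, leaving R4C1 = 1.
Cage c needs product 12, leaving R4C2 = 3.
Row 4 now contains 1; hence R4C3 = 2.
3 is placed in row 4, so R4C4 = 4.
Row 1 already has 1, which forces R1C3 = 3.
The 4 cells of cage b must have product 48; hence R2C3 = 4.
Cage b needs product 48, which forces R3C3 = 1.
Column 4 already has 4, which forces R3C4 = 3.
4 is placed in row 2, so R2C1 = 3.
Row 3 already has 3, leaving R3C1 = 4.
Filled in: 2 4 3 1 / 3 1 4 2 / 4 2 1 3 / 1 3 2 4.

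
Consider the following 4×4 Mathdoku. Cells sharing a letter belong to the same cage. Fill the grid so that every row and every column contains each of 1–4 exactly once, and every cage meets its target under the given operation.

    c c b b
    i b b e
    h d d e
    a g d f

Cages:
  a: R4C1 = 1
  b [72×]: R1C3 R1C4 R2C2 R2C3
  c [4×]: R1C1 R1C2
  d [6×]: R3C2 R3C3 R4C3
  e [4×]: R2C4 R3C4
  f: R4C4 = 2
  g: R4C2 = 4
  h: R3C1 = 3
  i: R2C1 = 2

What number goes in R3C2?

I is a freebie, which forces R2C1 = 2.
Cage h is given, which forces R3C1 = 3.
Cage a is a single given cell; hence R4C1 = 1.
Cage g is given, which forces R4C2 = 4.
Cage f is given; hence R4C4 = 2.
Column 1 now contains 1; hence R1C1 = 4.
Column 2 already has 4, so R1C2 = 1.
The 4 cells of cage b must have product 72; hence R1C3 = 2.
Cage b has product 72; hence R1C4 = 3.
Column 2 already has 4, leaving R2C2 = 3.
Cage b has product 72, leaving R2C3 = 4.
Row 2 already has 4, which forces R2C4 = 1.
Column 2 already has 1, leaving R3C2 = 2.
Column 3 now contains 2; hence R3C3 = 1.
Column 4 now contains 1, leaving R3C4 = 4.
Row 4 already has 2, so R4C3 = 3.
Completed grid: 4 1 2 3 / 2 3 4 1 / 3 2 1 4 / 1 4 3 2.

2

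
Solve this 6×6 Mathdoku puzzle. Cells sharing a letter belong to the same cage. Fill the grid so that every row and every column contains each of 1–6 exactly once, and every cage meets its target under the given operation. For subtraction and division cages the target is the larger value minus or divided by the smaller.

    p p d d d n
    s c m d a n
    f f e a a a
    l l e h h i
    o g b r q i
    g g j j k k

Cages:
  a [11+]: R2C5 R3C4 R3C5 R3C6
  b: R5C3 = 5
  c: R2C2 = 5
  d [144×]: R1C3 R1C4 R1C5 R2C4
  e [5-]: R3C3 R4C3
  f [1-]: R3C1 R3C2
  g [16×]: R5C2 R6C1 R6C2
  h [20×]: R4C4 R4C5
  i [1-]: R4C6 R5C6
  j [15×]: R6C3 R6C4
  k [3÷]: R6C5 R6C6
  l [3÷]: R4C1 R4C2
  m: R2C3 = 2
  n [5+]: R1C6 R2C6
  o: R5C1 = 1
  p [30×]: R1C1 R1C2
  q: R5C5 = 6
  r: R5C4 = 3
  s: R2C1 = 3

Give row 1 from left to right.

Cage s is a single given cell, which forces R2C1 = 3.
C is a freebie; hence R2C2 = 5.
Cage m is given; hence R2C3 = 2.
Cage o is a single given cell, which forces R5C1 = 1.
Cage b is a single given cell, so R5C3 = 5.
R is a freebie, leaving R5C4 = 3.
Cage q is a single given cell, which forces R5C5 = 6.
Column 3 now contains 5; hence R6C3 = 3.
Column 4 already has 3, so R6C4 = 5.
The two cells of cage p must have product 30, so R1C1 = 5.
Column 2 now contains 5, so R1C2 = 6.
Row 1 now contains 6, which forces R1C3 = 4.
Row 1 now contains 4; hence R1C6 = 1.
Column 6 already has 1; hence R2C6 = 4.
6 is placed in column 2, leaving R4C2 = 2.
Column 4 already has 5, which forces R4C4 = 4.
Cage h needs two cells with product 20; hence R4C5 = 5.
Row 4 already has 5, leaving R4C6 = 3.
Column 2 already has 2, leaving R5C2 = 4.
4 is placed in column 6, which forces R5C6 = 2.
Column 2 already has 4; hence R6C2 = 1.
Cage k's pair has quotient 3; hence R6C5 = 2.
Cage k's pair has quotient 3; hence R6C6 = 6.
1 is placed in row 1; hence R1C4 = 2.
1 is placed in row 1; hence R1C5 = 3.
Row 2 now contains 4, leaving R2C4 = 6.
Row 2 now contains 4, leaving R2C5 = 1.
Column 2 already has 1; hence R3C2 = 3.
Column 4 now contains 2, so R3C4 = 1.
Column 5 already has 3, so R3C5 = 4.
Column 6 already has 6, which forces R3C6 = 5.
Row 4 now contains 2, so R4C1 = 6.
6 is placed in row 4; hence R4C3 = 1.
Row 6 now contains 2; hence R6C1 = 4.
4 is placed in row 3, leaving R3C1 = 2.
Row 3 now contains 1, so R3C3 = 6.
The full grid is 5 6 4 2 3 1 / 3 5 2 6 1 4 / 2 3 6 1 4 5 / 6 2 1 4 5 3 / 1 4 5 3 6 2 / 4 1 3 5 2 6.

5 6 4 2 3 1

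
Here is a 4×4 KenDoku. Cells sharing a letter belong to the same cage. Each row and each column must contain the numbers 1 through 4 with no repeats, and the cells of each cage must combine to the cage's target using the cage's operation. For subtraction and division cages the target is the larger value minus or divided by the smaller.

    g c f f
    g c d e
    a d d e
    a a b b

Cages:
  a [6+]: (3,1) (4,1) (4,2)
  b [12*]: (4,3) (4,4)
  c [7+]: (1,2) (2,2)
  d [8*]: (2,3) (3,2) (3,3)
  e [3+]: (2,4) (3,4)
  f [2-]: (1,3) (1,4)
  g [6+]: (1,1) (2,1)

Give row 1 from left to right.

2 4 1 3

The only place for 3 in row 2 is (2,2).
Column 2 now contains 3, so (1,2) = 4.
4 is placed in row 1, so (1,1) = 2.
Cage g's pair has sum 6, which forces (2,1) = 4.
Cage d needs product 8; hence (3,3) = 4.
Cage a has sum 6; hence (4,2) = 2.
4 is placed in column 3, so (4,3) = 3.
3 is placed in row 4, so (4,4) = 4.
Column 3 now contains 3; hence (1,3) = 1.
Cage f needs two cells with difference 2, so (1,4) = 3.
Cage d has product 8; hence (2,3) = 2.
Row 2 already has 2, which forces (2,4) = 1.
Cage a needs sum 6, leaving (3,1) = 3.
2 is placed in column 2; hence (3,2) = 1.
1 is placed in column 4; hence (3,4) = 2.
3 is placed in row 4, which forces (4,1) = 1.
Completed grid: 2 4 1 3 / 4 3 2 1 / 3 1 4 2 / 1 2 3 4.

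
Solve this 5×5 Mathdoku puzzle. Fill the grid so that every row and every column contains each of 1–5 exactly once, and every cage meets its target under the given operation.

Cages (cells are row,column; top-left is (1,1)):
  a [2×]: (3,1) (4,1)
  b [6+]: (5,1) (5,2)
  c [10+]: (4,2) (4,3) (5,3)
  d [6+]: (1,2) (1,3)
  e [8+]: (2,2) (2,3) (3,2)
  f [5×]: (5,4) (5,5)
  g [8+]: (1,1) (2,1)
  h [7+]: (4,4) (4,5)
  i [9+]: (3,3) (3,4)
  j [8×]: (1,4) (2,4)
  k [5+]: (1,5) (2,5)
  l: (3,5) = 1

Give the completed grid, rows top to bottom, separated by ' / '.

Cage l is given, leaving (3,5) = 1.
1 is placed in column 5, leaving (5,5) = 5.
Row 3 already has 1, leaving (3,1) = 2.
Cage a needs two cells with product 2; hence (4,1) = 1.
Column 1 already has 2; hence (5,1) = 4.
Row 5 now contains 4, which forces (5,2) = 2.
5 is placed in row 5, so (5,4) = 1.
1 is placed in row 5, so (5,3) = 3.
The only place for 5 in row 2 is (2,1).
5 is placed in column 1, so (1,1) = 3.
Row 1 already has 3; hence (1,5) = 2.
Column 5 now contains 2, which forces (2,5) = 3.
Column 5 already has 3, which forces (4,5) = 4.
Row 1 already has 2, so (1,4) = 4.
Cage j needs two cells with product 8; hence (2,4) = 2.
Column 4 now contains 4, which forces (3,4) = 5.
Cage c has sum 10; hence (4,2) = 5.
Row 4 already has 4; hence (4,3) = 2.
Cage h needs two cells with sum 7; hence (4,4) = 3.
Column 2 already has 5; hence (1,2) = 1.
The two cells of cage d must have sum 6; hence (1,3) = 5.
Column 2 now contains 1, so (2,2) = 4.
4 is placed in row 2, leaving (2,3) = 1.
Row 3 now contains 5, which forces (3,2) = 3.
Row 3 now contains 5; hence (3,3) = 4.

3 1 5 4 2 / 5 4 1 2 3 / 2 3 4 5 1 / 1 5 2 3 4 / 4 2 3 1 5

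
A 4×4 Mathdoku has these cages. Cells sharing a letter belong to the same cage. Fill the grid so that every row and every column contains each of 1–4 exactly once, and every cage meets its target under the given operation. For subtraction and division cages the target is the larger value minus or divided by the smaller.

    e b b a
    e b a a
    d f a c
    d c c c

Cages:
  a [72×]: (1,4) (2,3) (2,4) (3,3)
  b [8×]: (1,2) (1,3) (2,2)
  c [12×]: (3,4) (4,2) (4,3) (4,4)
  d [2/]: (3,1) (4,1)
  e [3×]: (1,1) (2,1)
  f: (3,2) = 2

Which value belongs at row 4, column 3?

1

Cage f is a single given cell; hence (3,2) = 2.
Row 3 now contains 2, leaving (3,4) = 1.
Cage b needs product 8, leaving (1,3) = 2.
1 is placed in row 3, which forces (3,1) = 4.
4 is placed in row 3, which forces (3,3) = 3.
The two cells of cage d must have quotient 2, which forces (4,1) = 2.
Cage a needs product 72; hence (1,4) = 3.
3 is placed in column 3; hence (2,3) = 4.
Cage a needs product 72, which forces (2,4) = 2.
Column 3 already has 4, leaving (4,3) = 1.
3 is placed in column 4, so (4,4) = 4.
3 is placed in row 1, which forces (1,1) = 1.
The 3 cells of cage b must have product 8, which forces (1,2) = 4.
Cage e needs two cells with product 3; hence (2,1) = 3.
Row 2 already has 4, leaving (2,2) = 1.
4 is placed in row 4; hence (4,2) = 3.
Filled in: 1 4 2 3 / 3 1 4 2 / 4 2 3 1 / 2 3 1 4.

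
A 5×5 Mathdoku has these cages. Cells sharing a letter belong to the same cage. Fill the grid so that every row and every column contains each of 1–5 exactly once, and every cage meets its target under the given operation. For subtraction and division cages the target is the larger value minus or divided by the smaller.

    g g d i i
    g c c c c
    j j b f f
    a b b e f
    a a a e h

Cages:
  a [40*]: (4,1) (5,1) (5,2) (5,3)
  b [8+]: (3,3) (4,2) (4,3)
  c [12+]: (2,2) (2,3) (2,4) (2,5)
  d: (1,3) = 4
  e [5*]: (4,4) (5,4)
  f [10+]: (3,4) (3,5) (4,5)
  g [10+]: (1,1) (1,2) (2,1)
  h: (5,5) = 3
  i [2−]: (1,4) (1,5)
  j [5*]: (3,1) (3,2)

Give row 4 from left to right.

1 3 2 5 4

Cage d is given, which forces (1,3) = 4.
Cage h is given, which forces (5,5) = 3.
The two cells of cage i must have difference 2, which forces (1,4) = 3.
Row 2 needs a 3, and only (2,1) is open for it.
In row 1, 1 can only go at (1,5), so (1,5) = 1.
In row 3, 3 can only go at (3,3), so (3,3) = 3.
In row 3, 2 can only go at (3,5), so (3,5) = 2.
Cage f needs sum 10; hence (3,4) = 4.
Cage f has sum 10, which forces (4,5) = 4.
Cage c has sum 12; hence (2,2) = 4.
Column 5 already has 4, leaving (2,5) = 5.
Row 4 now contains 4, leaving (4,2) = 3.
The 3 cells of cage b must have sum 8; hence (4,3) = 2.
2 is placed in column 3; hence (2,3) = 1.
Cage c has sum 12, so (2,4) = 2.
Cage a needs product 40, so (5,1) = 4.
Cage a has product 40, leaving (5,2) = 2.
Column 3 now contains 1, so (5,3) = 5.
Row 5 already has 5, leaving (5,4) = 1.
Cage g has sum 10, so (1,1) = 2.
Column 2 now contains 2, which forces (1,2) = 5.
Column 2 now contains 5; hence (3,2) = 1.
Cage a needs product 40; hence (4,1) = 1.
1 is placed in column 4, leaving (4,4) = 5.
Row 3 already has 1; hence (3,1) = 5.
Filled in: 2 5 4 3 1 / 3 4 1 2 5 / 5 1 3 4 2 / 1 3 2 5 4 / 4 2 5 1 3.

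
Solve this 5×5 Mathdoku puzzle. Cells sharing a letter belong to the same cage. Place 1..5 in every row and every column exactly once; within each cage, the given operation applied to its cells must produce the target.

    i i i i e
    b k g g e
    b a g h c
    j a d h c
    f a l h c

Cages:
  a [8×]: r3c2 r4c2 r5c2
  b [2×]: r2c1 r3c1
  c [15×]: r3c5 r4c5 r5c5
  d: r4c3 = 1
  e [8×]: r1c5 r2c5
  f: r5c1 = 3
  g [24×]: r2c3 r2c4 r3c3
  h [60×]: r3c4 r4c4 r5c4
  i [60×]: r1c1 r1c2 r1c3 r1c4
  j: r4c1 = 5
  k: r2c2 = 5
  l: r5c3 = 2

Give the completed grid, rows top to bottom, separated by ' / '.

4 3 5 1 2 / 1 5 3 2 4 / 2 1 4 3 5 / 5 2 1 4 3 / 3 4 2 5 1

Cage k is a single given cell, so r2c2 = 5.
Cage j is a single given cell, which forces r4c1 = 5.
Cage d is given, leaving r4c3 = 1.
Row 4 already has 1, which forces r4c5 = 3.
Cage f is given, leaving r5c1 = 3.
L is a freebie; hence r5c3 = 2.
The 3 cells of cage g must have product 24, so r2c4 = 2.
Row 2 already has 2, which forces r2c5 = 4.
Cage h needs product 60; hence r3c4 = 3.
3 is placed in row 4, so r4c4 = 4.
Cage h needs product 60, so r5c4 = 5.
Row 5 now contains 5; hence r5c5 = 1.
Cage i has product 60, leaving r1c1 = 4.
The 4 cells of cage i must have product 60, which forces r1c2 = 3.
The 4 cells of cage i must have product 60, leaving r1c3 = 5.
5 is placed in column 4, so r1c4 = 1.
Column 5 now contains 4; hence r1c5 = 2.
Row 2 already has 2; hence r2c1 = 1.
Row 2 now contains 4, which forces r2c3 = 3.
The two cells of cage b must have product 2; hence r3c1 = 2.
Cage a has product 8, leaving r3c2 = 1.
Row 3 now contains 3, leaving r3c3 = 4.
Column 5 already has 1, which forces r3c5 = 5.
Row 4 already has 4, so r4c2 = 2.
Row 5 now contains 1, leaving r5c2 = 4.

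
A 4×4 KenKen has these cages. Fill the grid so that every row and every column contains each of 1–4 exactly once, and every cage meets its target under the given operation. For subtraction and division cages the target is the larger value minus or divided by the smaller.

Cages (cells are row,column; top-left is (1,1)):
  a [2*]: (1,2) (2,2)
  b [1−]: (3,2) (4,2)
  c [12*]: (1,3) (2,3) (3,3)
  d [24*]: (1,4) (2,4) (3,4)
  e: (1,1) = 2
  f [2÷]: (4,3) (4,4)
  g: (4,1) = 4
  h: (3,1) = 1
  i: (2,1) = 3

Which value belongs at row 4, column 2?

E is a freebie, leaving (1,1) = 2.
Row 1 now contains 2, leaving (1,2) = 1.
I is a freebie, leaving (2,1) = 3.
Column 2 already has 1; hence (2,2) = 2.
Row 2 already has 2, which forces (2,4) = 4.
H is a freebie, leaving (3,1) = 1.
Cage g is a single given cell, so (4,1) = 4.
4 is placed in row 4; hence (4,2) = 3.
4 is placed in column 4, leaving (1,4) = 3.
4 is placed in row 2, which forces (2,3) = 1.
3 is placed in column 2, leaving (3,2) = 4.
4 is placed in row 3, which forces (3,3) = 3.
Cage d has product 24, which forces (3,4) = 2.
1 is placed in column 3; hence (4,3) = 2.
Column 4 already has 2, so (4,4) = 1.
Row 1 now contains 3; hence (1,3) = 4.
Completed grid: 2 1 4 3 / 3 2 1 4 / 1 4 3 2 / 4 3 2 1.

3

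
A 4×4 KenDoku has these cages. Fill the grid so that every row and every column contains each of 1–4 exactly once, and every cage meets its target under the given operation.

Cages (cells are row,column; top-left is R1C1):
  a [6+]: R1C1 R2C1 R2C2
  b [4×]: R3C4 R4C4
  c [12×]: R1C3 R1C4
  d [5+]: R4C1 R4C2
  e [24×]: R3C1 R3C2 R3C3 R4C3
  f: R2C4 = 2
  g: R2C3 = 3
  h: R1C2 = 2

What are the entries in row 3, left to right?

H is a freebie, so R1C2 = 2.
G is a freebie, leaving R2C3 = 3.
Cage f is given, so R2C4 = 2.
Cage a needs sum 6, which forces R1C1 = 1.
Column 3 already has 3, leaving R1C3 = 4.
Cage c's pair has product 12, leaving R1C4 = 3.
Cage a has sum 6, which forces R2C1 = 4.
Row 2 already has 3, which forces R2C2 = 1.
Column 1 already has 4, so R4C1 = 2.
Row 4 now contains 2; hence R4C3 = 1.
1 is placed in row 4, leaving R4C4 = 4.
Column 1 now contains 2, leaving R3C1 = 3.
The 4 cells of cage e must have product 24, leaving R3C2 = 4.
1 is placed in column 3, so R3C3 = 2.
Column 4 now contains 4, so R3C4 = 1.
Row 4 now contains 4; hence R4C2 = 3.
Filled in: 1 2 4 3 / 4 1 3 2 / 3 4 2 1 / 2 3 1 4.

3 4 2 1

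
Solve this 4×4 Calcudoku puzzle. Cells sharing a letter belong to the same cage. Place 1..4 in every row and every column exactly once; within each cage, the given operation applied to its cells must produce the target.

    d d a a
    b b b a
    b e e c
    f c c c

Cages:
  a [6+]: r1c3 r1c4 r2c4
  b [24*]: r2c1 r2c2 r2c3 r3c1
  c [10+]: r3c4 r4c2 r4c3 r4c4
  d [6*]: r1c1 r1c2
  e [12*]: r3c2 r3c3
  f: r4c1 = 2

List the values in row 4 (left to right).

Cage f is a single given cell, so r4c1 = 2.
Column 1 now contains 2, leaving r1c1 = 3.
Cage d needs two cells with product 6; hence r1c2 = 2.
Row 1 now contains 2; hence r1c3 = 1.
Row 1 now contains 1; hence r1c4 = 4.
The 4 cells of cage c must have sum 10, so r3c4 = 2.
The 4 cells of cage b must have product 24, which forces r2c2 = 3.
The 4 cells of cage b must have product 24, leaving r2c3 = 2.
Cage a has sum 6, so r2c4 = 1.
Column 2 now contains 3; hence r3c2 = 4.
Row 3 now contains 4, leaving r3c3 = 3.
Column 2 now contains 4, leaving r4c2 = 1.
Column 3 now contains 3, leaving r4c3 = 4.
1 is placed in column 4, which forces r4c4 = 3.
1 is placed in row 2; hence r2c1 = 4.
Row 3 now contains 4, which forces r3c1 = 1.
Filled in: 3 2 1 4 / 4 3 2 1 / 1 4 3 2 / 2 1 4 3.

2 1 4 3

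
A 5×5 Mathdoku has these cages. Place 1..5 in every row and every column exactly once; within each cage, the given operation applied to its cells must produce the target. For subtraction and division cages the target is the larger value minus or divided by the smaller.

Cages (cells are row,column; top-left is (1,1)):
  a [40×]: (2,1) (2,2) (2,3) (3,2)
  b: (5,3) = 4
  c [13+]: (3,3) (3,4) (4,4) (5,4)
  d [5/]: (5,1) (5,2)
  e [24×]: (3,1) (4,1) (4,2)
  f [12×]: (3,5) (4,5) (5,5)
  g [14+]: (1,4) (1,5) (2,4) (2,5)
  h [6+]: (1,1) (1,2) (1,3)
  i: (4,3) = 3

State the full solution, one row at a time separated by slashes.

1 3 2 4 5 / 4 5 1 3 2 / 3 2 5 1 4 / 2 4 3 5 1 / 5 1 4 2 3

Cage i is a single given cell, which forces (4,3) = 3.
Cage b is given; hence (5,3) = 4.
Cage e needs product 24, which forces (3,1) = 3.
Cage h needs sum 6, leaving (1,2) = 3.
The 3 cells of cage f must have product 12, leaving (5,5) = 3.
The only place for 3 in row 2 is (2,4).
In row 4, 5 can only go at (4,4), so (4,4) = 5.
The only place for 5 in row 1 is (1,5).
The only place for 4 in row 1 is (1,4).
Cage g has sum 14; hence (2,5) = 2.
The 4 cells of cage c must have sum 13, so (3,3) = 5.
Column 3 now contains 5, leaving (2,3) = 1.
Cage a needs product 40, leaving (3,2) = 2.
Row 3 now contains 2, which forces (3,4) = 1.
Row 3 now contains 1, so (3,5) = 4.
Column 2 now contains 2, leaving (4,2) = 4.
Column 5 now contains 4, which forces (4,5) = 1.
1 is placed in column 4, which forces (5,4) = 2.
Cage h needs sum 6; hence (1,1) = 1.
Column 3 already has 1; hence (1,3) = 2.
Cage a needs product 40; hence (2,1) = 4.
Column 2 already has 4, leaving (2,2) = 5.
4 is placed in row 4; hence (4,1) = 2.
Column 1 already has 1, so (5,1) = 5.
Column 2 already has 5; hence (5,2) = 1.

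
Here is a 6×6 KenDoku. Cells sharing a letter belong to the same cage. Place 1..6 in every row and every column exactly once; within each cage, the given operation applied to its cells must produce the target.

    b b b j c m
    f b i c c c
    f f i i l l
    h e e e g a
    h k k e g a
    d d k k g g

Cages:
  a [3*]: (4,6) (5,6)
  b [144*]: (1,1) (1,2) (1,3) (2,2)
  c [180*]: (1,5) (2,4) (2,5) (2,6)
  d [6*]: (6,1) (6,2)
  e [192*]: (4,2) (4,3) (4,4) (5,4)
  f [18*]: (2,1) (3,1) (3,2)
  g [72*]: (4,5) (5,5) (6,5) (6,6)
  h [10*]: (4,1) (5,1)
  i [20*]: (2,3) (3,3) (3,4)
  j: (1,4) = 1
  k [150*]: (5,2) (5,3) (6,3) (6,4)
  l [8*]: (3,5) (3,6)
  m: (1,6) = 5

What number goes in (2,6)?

Cage j is a single given cell, leaving (1,4) = 1.
Cage m is given, which forces (1,6) = 5.
The 4 cells of cage e must have product 192, leaving (5,4) = 4.
The only place for 5 in row 4 is (4,1).
5 is placed in column 1, so (5,1) = 2.
In column 1, 4 can only go at (1,1), so (1,1) = 4.
Column 2 needs a 4, and only (4,2) is open for it.
In column 2, 5 can only go at (5,2), so (5,2) = 5.
Column 4 needs a 3, and only (2,4) is open for it.
The 4 cells of cage c must have product 180; hence (2,5) = 5.
Cage i has product 20, leaving (2,3) = 4.
The 3 cells of cage i must have product 20; hence (3,3) = 1.
The pair (3,5)/(3,6) in row 3 holds {2, 4}; hence (3,4) = 5.
Cage f has product 18, leaving (2,1) = 1.
Cage k has product 150, so (5,3) = 3.
Row 5 already has 3, leaving (5,6) = 1.
Cage k needs product 150; hence (6,3) = 5.
The 4 cells of cage k must have product 150, so (6,4) = 2.
Cage b has product 144; hence (1,2) = 3.
Column 2 already has 3, leaving (3,2) = 6.
Cage e has product 192, which forces (4,3) = 2.
Column 4 already has 2, which forces (4,4) = 6.
Column 6 already has 1, so (4,6) = 3.
Row 5 already has 1, leaving (5,5) = 6.
Cage d's pair has product 6, which forces (6,1) = 6.
Cage d's pair has product 6, leaving (6,2) = 1.
3 is placed in column 6, leaving (6,6) = 4.
2 is placed in column 3, leaving (1,3) = 6.
6 is placed in column 5; hence (1,5) = 2.
Column 2 already has 6, leaving (2,2) = 2.
Cage c has product 180, leaving (2,6) = 6.
Row 3 already has 6; hence (3,1) = 3.
Cage l's pair has product 8, so (3,5) = 4.
4 is placed in column 6, which forces (3,6) = 2.
Row 4 already has 3, leaving (4,5) = 1.
Row 6 already has 4; hence (6,5) = 3.
Filled in: 4 3 6 1 2 5 / 1 2 4 3 5 6 / 3 6 1 5 4 2 / 5 4 2 6 1 3 / 2 5 3 4 6 1 / 6 1 5 2 3 4.

6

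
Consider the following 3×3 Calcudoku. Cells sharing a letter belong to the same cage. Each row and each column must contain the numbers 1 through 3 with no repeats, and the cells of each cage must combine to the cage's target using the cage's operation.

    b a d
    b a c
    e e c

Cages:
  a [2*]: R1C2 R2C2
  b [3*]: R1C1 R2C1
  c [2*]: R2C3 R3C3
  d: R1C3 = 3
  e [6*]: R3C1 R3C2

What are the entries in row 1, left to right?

1 2 3

Cage d is given, so R1C3 = 3.
3 is placed in row 1, leaving R1C1 = 1.
Row 1 already has 1; hence R1C2 = 2.
Cage b needs two cells with product 3, which forces R2C1 = 3.
Column 2 already has 2, which forces R2C2 = 1.
Row 2 now contains 1, which forces R2C3 = 2.
Column 1 already has 3, which forces R3C1 = 2.
Column 2 already has 2, so R3C2 = 3.
2 is placed in column 3; hence R3C3 = 1.
Filled in: 1 2 3 / 3 1 2 / 2 3 1.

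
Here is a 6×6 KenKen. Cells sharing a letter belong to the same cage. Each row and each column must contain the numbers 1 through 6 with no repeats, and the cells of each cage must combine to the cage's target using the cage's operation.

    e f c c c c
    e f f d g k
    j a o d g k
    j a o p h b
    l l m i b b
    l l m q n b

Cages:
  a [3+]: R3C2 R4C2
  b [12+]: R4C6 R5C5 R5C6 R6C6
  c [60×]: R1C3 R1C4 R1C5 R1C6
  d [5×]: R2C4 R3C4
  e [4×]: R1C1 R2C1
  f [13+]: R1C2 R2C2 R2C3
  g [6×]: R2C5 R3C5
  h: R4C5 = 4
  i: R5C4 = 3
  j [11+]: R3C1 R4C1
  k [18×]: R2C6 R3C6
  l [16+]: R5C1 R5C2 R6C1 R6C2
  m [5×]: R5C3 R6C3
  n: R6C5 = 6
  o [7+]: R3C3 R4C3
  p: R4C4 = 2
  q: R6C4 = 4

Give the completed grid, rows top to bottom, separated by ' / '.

4 3 2 6 5 1 / 1 4 6 5 2 3 / 5 2 4 1 3 6 / 6 1 3 2 4 5 / 2 6 5 3 1 4 / 3 5 1 4 6 2

P is a freebie, so R4C4 = 2.
H is a freebie; hence R4C5 = 4.
Cage i is given; hence R5C4 = 3.
Q is a freebie, so R6C4 = 4.
N is a freebie, leaving R6C5 = 6.
Cage a needs two cells with sum 3, which forces R3C2 = 2.
Row 3 already has 2; hence R3C5 = 3.
Row 3 already has 3, which forces R3C6 = 6.
2 is placed in row 4, which forces R4C2 = 1.
3 is placed in column 5, which forces R2C5 = 2.
Column 6 already has 6; hence R2C6 = 3.
Row 3 already has 6, leaving R3C1 = 5.
Row 3 now contains 5, so R3C4 = 1.
Cage j needs two cells with sum 11, so R4C1 = 6.
Row 4 now contains 6, which forces R4C3 = 3.
Column 6 now contains 3, which forces R4C6 = 5.
Column 5 now contains 2, leaving R5C5 = 1.
Column 6 now contains 5, which forces R5C6 = 4.
Cage c has product 60, so R1C4 = 6.
1 is placed in column 5, so R1C5 = 5.
Column 4 already has 1, so R2C4 = 5.
Row 3 now contains 1, so R3C3 = 4.
4 is placed in row 5, leaving R5C1 = 2.
Cage l has sum 16, which forces R5C2 = 6.
1 is placed in row 5, which forces R5C3 = 5.
Cage l has sum 16, so R6C1 = 3.
Cage l needs sum 16, so R6C2 = 5.
Cage m needs two cells with product 5, leaving R6C3 = 1.
Cage b has sum 12, which forces R6C6 = 2.
Cage f has sum 13, which forces R1C2 = 3.
Column 3 already has 1, which forces R1C3 = 2.
Column 6 already has 2, leaving R1C6 = 1.
Column 2 now contains 6, so R2C2 = 4.
Column 3 already has 4, leaving R2C3 = 6.
Row 1 already has 1, leaving R1C1 = 4.
Row 2 now contains 4, leaving R2C1 = 1.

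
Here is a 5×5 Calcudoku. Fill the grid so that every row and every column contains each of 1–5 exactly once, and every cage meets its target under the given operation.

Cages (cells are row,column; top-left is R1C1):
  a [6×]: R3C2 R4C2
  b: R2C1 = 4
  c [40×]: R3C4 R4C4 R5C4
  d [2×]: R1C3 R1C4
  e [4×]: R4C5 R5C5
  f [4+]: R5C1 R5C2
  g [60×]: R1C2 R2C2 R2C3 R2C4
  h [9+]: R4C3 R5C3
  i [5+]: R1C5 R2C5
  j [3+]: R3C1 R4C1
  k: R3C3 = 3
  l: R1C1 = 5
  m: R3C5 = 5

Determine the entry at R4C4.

5

Cage l is a single given cell; hence R1C1 = 5.
Cage b is a single given cell, so R2C1 = 4.
Cage k is a single given cell, leaving R3C3 = 3.
M is a freebie, leaving R3C5 = 5.
3 is placed in row 3, leaving R3C2 = 2.
Row 3 already has 2; hence R3C4 = 4.
The two cells of cage a must have product 6; hence R4C2 = 3.
Column 2 already has 3; hence R5C2 = 1.
1 is placed in row 5, leaving R5C5 = 4.
Column 2 already has 2, which forces R1C2 = 4.
1 is placed in column 2, which forces R2C2 = 5.
The 4 cells of cage g must have product 60, which forces R2C3 = 1.
The 4 cells of cage g must have product 60, which forces R2C4 = 3.
Row 2 already has 3, leaving R2C5 = 2.
Row 3 already has 2; hence R3C1 = 1.
The two cells of cage j must have sum 3, so R4C1 = 2.
Cage h needs two cells with sum 9, leaving R4C3 = 4.
Row 4 now contains 2, leaving R4C4 = 5.
4 is placed in column 5, leaving R4C5 = 1.
1 is placed in row 5, which forces R5C1 = 3.
Row 5 already has 4, so R5C3 = 5.
Column 4 now contains 5; hence R5C4 = 2.
Column 3 already has 1; hence R1C3 = 2.
Column 4 already has 2; hence R1C4 = 1.
2 is placed in column 5; hence R1C5 = 3.
Filled in: 5 4 2 1 3 / 4 5 1 3 2 / 1 2 3 4 5 / 2 3 4 5 1 / 3 1 5 2 4.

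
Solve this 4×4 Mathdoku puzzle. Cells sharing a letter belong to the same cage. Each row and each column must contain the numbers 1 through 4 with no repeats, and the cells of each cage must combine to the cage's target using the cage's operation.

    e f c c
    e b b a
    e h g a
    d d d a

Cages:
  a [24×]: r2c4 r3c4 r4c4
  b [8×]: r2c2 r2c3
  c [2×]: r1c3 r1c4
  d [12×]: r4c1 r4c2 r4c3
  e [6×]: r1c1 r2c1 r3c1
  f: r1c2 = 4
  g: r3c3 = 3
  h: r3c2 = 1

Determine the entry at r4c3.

Cage f is given; hence r1c2 = 4.
4 is placed in column 2, so r2c2 = 2.
2 is placed in row 2, which forces r2c3 = 4.
4 is placed in row 2, leaving r2c4 = 3.
Cage h is a single given cell, which forces r3c2 = 1.
Cage g is a single given cell, so r3c3 = 3.
1 is placed in column 2; hence r4c2 = 3.
Column 3 now contains 3, so r4c3 = 1.
Cage e needs product 6; hence r1c1 = 3.
Column 3 now contains 1, leaving r1c3 = 2.
Cage c needs two cells with product 2; hence r1c4 = 1.
3 is placed in row 2; hence r2c1 = 1.
3 is placed in row 3, so r3c1 = 2.
2 is placed in row 3, leaving r3c4 = 4.
Row 4 already has 1, so r4c1 = 4.
4 is placed in column 4, so r4c4 = 2.
Completed grid: 3 4 2 1 / 1 2 4 3 / 2 1 3 4 / 4 3 1 2.

1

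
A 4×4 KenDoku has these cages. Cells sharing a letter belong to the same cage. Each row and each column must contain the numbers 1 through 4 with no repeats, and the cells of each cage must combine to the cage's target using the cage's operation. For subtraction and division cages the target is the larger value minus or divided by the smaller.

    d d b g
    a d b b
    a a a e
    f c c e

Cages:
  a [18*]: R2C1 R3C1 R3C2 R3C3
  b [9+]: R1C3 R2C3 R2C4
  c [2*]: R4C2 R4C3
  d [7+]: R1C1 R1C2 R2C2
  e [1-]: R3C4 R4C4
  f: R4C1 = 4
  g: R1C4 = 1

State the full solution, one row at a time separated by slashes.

G is a freebie, so R1C4 = 1.
The 4 cells of cage a must have product 18; hence R2C1 = 3.
Cage f is given; hence R4C1 = 4.
Column 1 already has 4; hence R1C1 = 2.
Column 1 now contains 2, so R3C1 = 1.
The only place for 4 in row 3 is R3C4.
The 3 cells of cage b must have sum 9, which forces R1C3 = 3.
Cage b has sum 9, leaving R2C3 = 4.
Column 4 already has 4, leaving R2C4 = 2.
3 is placed in column 3, which forces R3C3 = 2.
Column 3 now contains 2, which forces R4C3 = 1.
Cage e needs two cells with difference 1, leaving R4C4 = 3.
Row 1 now contains 3, leaving R1C2 = 4.
2 is placed in row 2, leaving R2C2 = 1.
Row 3 now contains 2, so R3C2 = 3.
1 is placed in row 4, so R4C2 = 2.

2 4 3 1 / 3 1 4 2 / 1 3 2 4 / 4 2 1 3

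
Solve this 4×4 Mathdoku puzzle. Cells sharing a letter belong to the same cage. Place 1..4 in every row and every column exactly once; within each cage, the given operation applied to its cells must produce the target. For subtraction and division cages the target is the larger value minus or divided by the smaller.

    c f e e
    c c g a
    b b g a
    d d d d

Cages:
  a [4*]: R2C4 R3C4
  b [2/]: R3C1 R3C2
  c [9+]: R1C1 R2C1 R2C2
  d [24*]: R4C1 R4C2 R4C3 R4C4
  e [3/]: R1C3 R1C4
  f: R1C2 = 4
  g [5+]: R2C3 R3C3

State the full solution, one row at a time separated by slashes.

F is a freebie, so R1C2 = 4.
The 3 cells of cage c must have sum 9, leaving R2C1 = 4.
Row 2 now contains 4, so R2C4 = 1.
Column 4 now contains 1, which forces R3C4 = 4.
Cage e's pair has quotient 3, leaving R1C3 = 1.
Column 4 now contains 1; hence R1C4 = 3.
Cage d needs product 24, which forces R4C3 = 4.
Column 4 now contains 3; hence R4C4 = 2.
3 is placed in row 1, which forces R1C1 = 2.
Cage c needs sum 9; hence R2C2 = 3.
3 is placed in row 2; hence R2C3 = 2.
Column 1 already has 2, leaving R3C1 = 1.
1 is placed in row 3, leaving R3C2 = 2.
2 is placed in column 3, leaving R3C3 = 3.
1 is placed in column 1; hence R4C1 = 3.
3 is placed in column 2, so R4C2 = 1.

2 4 1 3 / 4 3 2 1 / 1 2 3 4 / 3 1 4 2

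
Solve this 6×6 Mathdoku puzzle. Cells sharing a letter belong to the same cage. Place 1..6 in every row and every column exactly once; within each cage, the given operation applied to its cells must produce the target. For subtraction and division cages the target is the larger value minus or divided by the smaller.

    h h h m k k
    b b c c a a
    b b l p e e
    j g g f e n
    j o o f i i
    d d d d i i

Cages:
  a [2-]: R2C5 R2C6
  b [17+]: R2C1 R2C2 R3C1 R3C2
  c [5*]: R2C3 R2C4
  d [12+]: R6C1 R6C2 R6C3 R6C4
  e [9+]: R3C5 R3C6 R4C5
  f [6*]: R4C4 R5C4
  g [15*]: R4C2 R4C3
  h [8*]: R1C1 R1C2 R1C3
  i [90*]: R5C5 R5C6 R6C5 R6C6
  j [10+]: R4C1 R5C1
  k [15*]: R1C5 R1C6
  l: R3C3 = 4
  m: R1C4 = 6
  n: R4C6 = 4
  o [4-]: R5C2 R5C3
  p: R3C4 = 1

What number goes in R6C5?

Cage m is given, which forces R1C4 = 6.
Cage l is given, so R3C3 = 4.
Cage p is given, leaving R3C4 = 1.
Cage n is a single given cell, which forces R4C6 = 4.
The two cells of cage c must have product 5, so R2C3 = 1.
Column 4 now contains 1, which forces R2C4 = 5.
4 is placed in row 4, which forces R4C1 = 6.
Cage j's pair has sum 10; hence R5C1 = 4.
Cage h needs product 8; hence R1C1 = 1.
Cage h needs product 8; hence R1C2 = 4.
Column 3 already has 1, leaving R1C3 = 2.
Column 2 already has 4, which forces R2C2 = 6.
Cage a's pair has difference 2, leaving R2C5 = 4.
Row 2 now contains 6, leaving R2C6 = 2.
The 4 cells of cage b must have sum 17, so R3C1 = 5.
6 is placed in column 2, leaving R3C2 = 3.
3 is placed in row 3, so R3C6 = 6.
3 is placed in column 2, leaving R4C2 = 5.
5 is placed in row 4, so R4C3 = 3.
Row 4 already has 3; hence R4C4 = 2.
Row 4 already has 2, so R4C5 = 1.
Column 4 now contains 2, which forces R5C4 = 3.
Column 4 now contains 3, which forces R6C4 = 4.
Row 2 now contains 2, so R2C1 = 3.
Row 3 already has 6, which forces R3C5 = 2.
The 4 cells of cage d must have sum 12, leaving R6C1 = 2.
Cage d needs sum 12; hence R6C2 = 1.
Cage d has sum 12, leaving R6C3 = 5.
Row 6 already has 5; hence R6C6 = 3.
The two cells of cage k must have product 15, leaving R1C5 = 3.
3 is placed in column 6, so R1C6 = 5.
1 is placed in column 2, leaving R5C2 = 2.
Column 3 now contains 5, leaving R5C3 = 6.
The 4 cells of cage i must have product 90; hence R5C5 = 5.
Cage i needs product 90, which forces R5C6 = 1.
3 is placed in row 6, which forces R6C5 = 6.
Filled in: 1 4 2 6 3 5 / 3 6 1 5 4 2 / 5 3 4 1 2 6 / 6 5 3 2 1 4 / 4 2 6 3 5 1 / 2 1 5 4 6 3.

6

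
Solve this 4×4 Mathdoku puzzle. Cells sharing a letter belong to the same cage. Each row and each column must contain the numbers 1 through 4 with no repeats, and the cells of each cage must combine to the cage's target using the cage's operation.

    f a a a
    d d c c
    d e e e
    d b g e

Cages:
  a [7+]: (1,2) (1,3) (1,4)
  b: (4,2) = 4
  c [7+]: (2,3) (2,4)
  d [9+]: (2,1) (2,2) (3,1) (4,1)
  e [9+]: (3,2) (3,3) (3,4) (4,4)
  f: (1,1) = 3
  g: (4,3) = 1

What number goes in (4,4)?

3

Cage f is a single given cell, so (1,1) = 3.
B is a freebie, which forces (4,2) = 4.
G is a freebie; hence (4,3) = 1.
Cage d needs sum 9, so (2,2) = 2.
1 is placed in row 4; hence (4,1) = 2.
2 is placed in row 4, which forces (4,4) = 3.
Column 2 now contains 2, which forces (1,2) = 1.
The two cells of cage c must have sum 7, which forces (2,3) = 3.
Column 4 already has 3, leaving (2,4) = 4.
Column 2 now contains 1; hence (3,2) = 3.
Column 3 already has 3; hence (3,3) = 2.
2 is placed in row 3, leaving (3,4) = 1.
Column 3 already has 2; hence (1,3) = 4.
Column 4 already has 4, leaving (1,4) = 2.
Row 2 now contains 4, so (2,1) = 1.
1 is placed in row 3, so (3,1) = 4.
Filled in: 3 1 4 2 / 1 2 3 4 / 4 3 2 1 / 2 4 1 3.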